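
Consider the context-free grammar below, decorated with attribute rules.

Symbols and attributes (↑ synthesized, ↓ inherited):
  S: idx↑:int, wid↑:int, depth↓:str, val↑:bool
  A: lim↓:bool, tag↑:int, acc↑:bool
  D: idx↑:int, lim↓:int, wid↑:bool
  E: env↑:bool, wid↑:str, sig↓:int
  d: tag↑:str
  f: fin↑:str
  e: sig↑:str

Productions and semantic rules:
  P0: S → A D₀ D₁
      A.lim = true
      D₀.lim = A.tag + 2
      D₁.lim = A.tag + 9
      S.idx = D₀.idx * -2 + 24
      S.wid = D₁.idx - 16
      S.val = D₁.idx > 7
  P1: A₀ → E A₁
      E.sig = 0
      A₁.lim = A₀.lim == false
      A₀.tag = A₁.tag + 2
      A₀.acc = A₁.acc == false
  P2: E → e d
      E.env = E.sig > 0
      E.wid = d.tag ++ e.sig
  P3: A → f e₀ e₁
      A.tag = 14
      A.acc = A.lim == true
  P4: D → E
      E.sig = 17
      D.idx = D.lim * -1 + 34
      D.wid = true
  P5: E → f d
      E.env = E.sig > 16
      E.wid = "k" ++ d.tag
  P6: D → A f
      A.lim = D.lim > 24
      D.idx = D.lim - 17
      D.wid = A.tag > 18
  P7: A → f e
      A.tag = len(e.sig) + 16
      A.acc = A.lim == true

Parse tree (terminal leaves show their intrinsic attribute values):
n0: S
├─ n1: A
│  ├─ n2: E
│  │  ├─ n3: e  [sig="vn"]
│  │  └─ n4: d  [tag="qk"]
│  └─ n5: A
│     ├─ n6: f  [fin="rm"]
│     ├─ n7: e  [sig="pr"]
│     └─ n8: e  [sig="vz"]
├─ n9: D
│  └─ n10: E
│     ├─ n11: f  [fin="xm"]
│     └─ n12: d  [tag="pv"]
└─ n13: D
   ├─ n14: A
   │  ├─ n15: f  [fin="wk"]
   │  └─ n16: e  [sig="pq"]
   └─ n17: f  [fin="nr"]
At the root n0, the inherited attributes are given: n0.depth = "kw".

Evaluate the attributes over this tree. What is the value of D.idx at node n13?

1. n0.depth = "kw"  [given at root]
2. n1.lim = true  [true]
3. n2.sig = 0  [0]
4. n3.sig = "vn"  [terminal]
5. n4.tag = "qk"  [terminal]
6. n2.env = false  [E.sig > 0]
7. n2.wid = "qkvn"  [d.tag ++ e.sig]
8. n5.lim = false  [A₀.lim == false]
9. n6.fin = "rm"  [terminal]
10. n7.sig = "pr"  [terminal]
11. n8.sig = "vz"  [terminal]
12. n5.tag = 14  [14]
13. n5.acc = false  [A.lim == true]
14. n1.tag = 16  [A₁.tag + 2]
15. n1.acc = true  [A₁.acc == false]
16. n9.lim = 18  [A.tag + 2]
17. n10.sig = 17  [17]
18. n11.fin = "xm"  [terminal]
19. n12.tag = "pv"  [terminal]
20. n10.env = true  [E.sig > 16]
21. n10.wid = "kpv"  ["k" ++ d.tag]
22. n9.idx = 16  [D.lim * -1 + 34]
23. n9.wid = true  [true]
24. n13.lim = 25  [A.tag + 9]
25. n14.lim = true  [D.lim > 24]
26. n15.fin = "wk"  [terminal]
27. n16.sig = "pq"  [terminal]
28. n14.tag = 18  [len(e.sig) + 16]
29. n14.acc = true  [A.lim == true]
30. n17.fin = "nr"  [terminal]
31. n13.idx = 8  [D.lim - 17]
32. n13.wid = false  [A.tag > 18]
33. n0.idx = -8  [D₀.idx * -2 + 24]
34. n0.wid = -8  [D₁.idx - 16]
35. n0.val = true  [D₁.idx > 7]

8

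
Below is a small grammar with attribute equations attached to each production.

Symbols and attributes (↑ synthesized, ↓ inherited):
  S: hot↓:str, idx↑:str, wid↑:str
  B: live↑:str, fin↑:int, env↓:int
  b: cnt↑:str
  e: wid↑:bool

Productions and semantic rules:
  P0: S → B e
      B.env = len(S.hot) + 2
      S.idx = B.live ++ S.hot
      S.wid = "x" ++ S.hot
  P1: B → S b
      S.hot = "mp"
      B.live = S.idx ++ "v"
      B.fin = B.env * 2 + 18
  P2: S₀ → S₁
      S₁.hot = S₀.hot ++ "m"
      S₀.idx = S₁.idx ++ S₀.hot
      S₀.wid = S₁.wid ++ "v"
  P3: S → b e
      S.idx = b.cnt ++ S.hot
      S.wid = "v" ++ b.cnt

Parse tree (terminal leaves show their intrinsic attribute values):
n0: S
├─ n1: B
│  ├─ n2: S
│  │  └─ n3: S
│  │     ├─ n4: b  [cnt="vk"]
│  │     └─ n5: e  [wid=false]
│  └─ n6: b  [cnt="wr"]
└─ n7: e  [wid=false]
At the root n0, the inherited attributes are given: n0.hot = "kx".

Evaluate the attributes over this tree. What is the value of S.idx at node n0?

1. n0.hot = "kx"  [given at root]
2. n1.env = 4  [len(S.hot) + 2]
3. n2.hot = "mp"  ["mp"]
4. n3.hot = "mpm"  [S₀.hot ++ "m"]
5. n4.cnt = "vk"  [terminal]
6. n5.wid = false  [terminal]
7. n3.idx = "vkmpm"  [b.cnt ++ S.hot]
8. n3.wid = "vvk"  ["v" ++ b.cnt]
9. n2.idx = "vkmpmmp"  [S₁.idx ++ S₀.hot]
10. n2.wid = "vvkv"  [S₁.wid ++ "v"]
11. n6.cnt = "wr"  [terminal]
12. n1.live = "vkmpmmpv"  [S.idx ++ "v"]
13. n1.fin = 26  [B.env * 2 + 18]
14. n7.wid = false  [terminal]
15. n0.idx = "vkmpmmpvkx"  [B.live ++ S.hot]
16. n0.wid = "xkx"  ["x" ++ S.hot]

"vkmpmmpvkx"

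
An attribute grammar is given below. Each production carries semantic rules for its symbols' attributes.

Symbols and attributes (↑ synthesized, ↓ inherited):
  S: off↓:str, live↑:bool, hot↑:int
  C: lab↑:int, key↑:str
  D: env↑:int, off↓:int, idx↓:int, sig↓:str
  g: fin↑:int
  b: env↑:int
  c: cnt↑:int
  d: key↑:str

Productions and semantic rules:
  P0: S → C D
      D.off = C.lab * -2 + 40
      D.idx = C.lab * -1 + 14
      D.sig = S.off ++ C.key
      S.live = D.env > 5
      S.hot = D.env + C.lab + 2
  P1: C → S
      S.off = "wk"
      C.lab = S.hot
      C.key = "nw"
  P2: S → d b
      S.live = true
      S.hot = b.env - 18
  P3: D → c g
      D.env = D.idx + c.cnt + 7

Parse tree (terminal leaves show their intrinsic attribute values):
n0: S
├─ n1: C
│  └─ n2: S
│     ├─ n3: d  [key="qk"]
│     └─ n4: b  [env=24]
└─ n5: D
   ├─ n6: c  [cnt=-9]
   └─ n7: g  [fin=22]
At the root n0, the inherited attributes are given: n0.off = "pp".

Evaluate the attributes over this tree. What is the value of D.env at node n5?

6

1. n0.off = "pp"  [given at root]
2. n2.off = "wk"  ["wk"]
3. n3.key = "qk"  [terminal]
4. n4.env = 24  [terminal]
5. n2.live = true  [true]
6. n2.hot = 6  [b.env - 18]
7. n1.lab = 6  [S.hot]
8. n1.key = "nw"  ["nw"]
9. n5.off = 28  [C.lab * -2 + 40]
10. n5.idx = 8  [C.lab * -1 + 14]
11. n5.sig = "ppnw"  [S.off ++ C.key]
12. n6.cnt = -9  [terminal]
13. n7.fin = 22  [terminal]
14. n5.env = 6  [D.idx + c.cnt + 7]
15. n0.live = true  [D.env > 5]
16. n0.hot = 14  [D.env + C.lab + 2]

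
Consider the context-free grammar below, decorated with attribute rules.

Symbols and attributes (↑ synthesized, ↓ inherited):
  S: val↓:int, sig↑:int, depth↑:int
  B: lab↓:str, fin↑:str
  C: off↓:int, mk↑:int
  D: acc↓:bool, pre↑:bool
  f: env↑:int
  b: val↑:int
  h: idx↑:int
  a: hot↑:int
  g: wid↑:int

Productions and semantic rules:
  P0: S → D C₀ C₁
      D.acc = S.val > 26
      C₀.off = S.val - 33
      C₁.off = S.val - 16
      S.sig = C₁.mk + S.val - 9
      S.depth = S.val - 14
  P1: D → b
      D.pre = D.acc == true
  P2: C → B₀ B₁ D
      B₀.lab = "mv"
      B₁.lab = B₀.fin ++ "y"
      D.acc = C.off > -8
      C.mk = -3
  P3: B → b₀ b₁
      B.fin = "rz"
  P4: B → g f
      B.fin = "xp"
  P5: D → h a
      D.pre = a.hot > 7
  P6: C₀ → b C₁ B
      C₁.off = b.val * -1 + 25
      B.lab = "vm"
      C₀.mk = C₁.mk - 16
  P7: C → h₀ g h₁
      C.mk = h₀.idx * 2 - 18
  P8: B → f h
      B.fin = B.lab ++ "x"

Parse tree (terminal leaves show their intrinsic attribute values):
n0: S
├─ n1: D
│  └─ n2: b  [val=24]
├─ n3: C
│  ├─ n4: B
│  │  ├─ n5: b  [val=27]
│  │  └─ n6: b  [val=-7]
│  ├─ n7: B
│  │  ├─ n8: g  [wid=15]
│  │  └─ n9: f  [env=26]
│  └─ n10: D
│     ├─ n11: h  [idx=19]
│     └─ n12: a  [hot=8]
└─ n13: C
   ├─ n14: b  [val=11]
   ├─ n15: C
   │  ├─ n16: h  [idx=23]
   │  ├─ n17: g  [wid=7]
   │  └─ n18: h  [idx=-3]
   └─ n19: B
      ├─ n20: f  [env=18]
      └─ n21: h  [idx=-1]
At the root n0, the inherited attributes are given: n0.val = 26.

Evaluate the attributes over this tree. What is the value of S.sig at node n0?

1. n0.val = 26  [given at root]
2. n1.acc = false  [S.val > 26]
3. n2.val = 24  [terminal]
4. n1.pre = false  [D.acc == true]
5. n3.off = -7  [S.val - 33]
6. n4.lab = "mv"  ["mv"]
7. n5.val = 27  [terminal]
8. n6.val = -7  [terminal]
9. n4.fin = "rz"  ["rz"]
10. n7.lab = "rzy"  [B₀.fin ++ "y"]
11. n8.wid = 15  [terminal]
12. n9.env = 26  [terminal]
13. n7.fin = "xp"  ["xp"]
14. n10.acc = true  [C.off > -8]
15. n11.idx = 19  [terminal]
16. n12.hot = 8  [terminal]
17. n10.pre = true  [a.hot > 7]
18. n3.mk = -3  [-3]
19. n13.off = 10  [S.val - 16]
20. n14.val = 11  [terminal]
21. n15.off = 14  [b.val * -1 + 25]
22. n16.idx = 23  [terminal]
23. n17.wid = 7  [terminal]
24. n18.idx = -3  [terminal]
25. n15.mk = 28  [h₀.idx * 2 - 18]
26. n19.lab = "vm"  ["vm"]
27. n20.env = 18  [terminal]
28. n21.idx = -1  [terminal]
29. n19.fin = "vmx"  [B.lab ++ "x"]
30. n13.mk = 12  [C₁.mk - 16]
31. n0.sig = 29  [C₁.mk + S.val - 9]
32. n0.depth = 12  [S.val - 14]

29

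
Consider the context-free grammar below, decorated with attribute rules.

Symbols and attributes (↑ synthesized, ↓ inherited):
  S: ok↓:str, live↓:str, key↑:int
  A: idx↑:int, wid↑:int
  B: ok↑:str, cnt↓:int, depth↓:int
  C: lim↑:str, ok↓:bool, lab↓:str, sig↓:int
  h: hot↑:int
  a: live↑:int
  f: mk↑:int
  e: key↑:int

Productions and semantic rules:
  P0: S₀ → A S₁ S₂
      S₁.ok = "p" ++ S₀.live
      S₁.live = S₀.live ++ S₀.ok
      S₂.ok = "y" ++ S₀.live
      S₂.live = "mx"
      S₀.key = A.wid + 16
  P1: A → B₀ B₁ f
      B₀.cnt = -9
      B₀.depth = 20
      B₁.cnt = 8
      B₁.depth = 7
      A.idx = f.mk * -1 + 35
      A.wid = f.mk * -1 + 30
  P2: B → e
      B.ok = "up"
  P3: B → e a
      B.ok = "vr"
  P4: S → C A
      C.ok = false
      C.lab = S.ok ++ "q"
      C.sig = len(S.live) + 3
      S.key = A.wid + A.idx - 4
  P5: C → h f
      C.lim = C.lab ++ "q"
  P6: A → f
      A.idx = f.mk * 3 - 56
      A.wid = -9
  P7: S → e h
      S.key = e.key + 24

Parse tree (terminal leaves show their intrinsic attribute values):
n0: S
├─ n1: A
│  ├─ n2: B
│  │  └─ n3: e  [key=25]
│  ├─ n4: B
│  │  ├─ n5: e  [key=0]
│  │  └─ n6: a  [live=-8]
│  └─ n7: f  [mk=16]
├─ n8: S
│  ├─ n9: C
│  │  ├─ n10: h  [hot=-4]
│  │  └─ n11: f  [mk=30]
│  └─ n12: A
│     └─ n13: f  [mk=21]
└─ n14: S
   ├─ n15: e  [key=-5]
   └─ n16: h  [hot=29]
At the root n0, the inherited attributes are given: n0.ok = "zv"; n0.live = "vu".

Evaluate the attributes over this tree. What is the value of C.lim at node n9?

"pvuqq"

1. n0.ok = "zv"  [given at root]
2. n0.live = "vu"  [given at root]
3. n2.cnt = -9  [-9]
4. n2.depth = 20  [20]
5. n3.key = 25  [terminal]
6. n2.ok = "up"  ["up"]
7. n4.cnt = 8  [8]
8. n4.depth = 7  [7]
9. n5.key = 0  [terminal]
10. n6.live = -8  [terminal]
11. n4.ok = "vr"  ["vr"]
12. n7.mk = 16  [terminal]
13. n1.idx = 19  [f.mk * -1 + 35]
14. n1.wid = 14  [f.mk * -1 + 30]
15. n8.ok = "pvu"  ["p" ++ S₀.live]
16. n8.live = "vuzv"  [S₀.live ++ S₀.ok]
17. n9.ok = false  [false]
18. n9.lab = "pvuq"  [S.ok ++ "q"]
19. n9.sig = 7  [len(S.live) + 3]
20. n10.hot = -4  [terminal]
21. n11.mk = 30  [terminal]
22. n9.lim = "pvuqq"  [C.lab ++ "q"]
23. n13.mk = 21  [terminal]
24. n12.idx = 7  [f.mk * 3 - 56]
25. n12.wid = -9  [-9]
26. n8.key = -6  [A.wid + A.idx - 4]
27. n14.ok = "yvu"  ["y" ++ S₀.live]
28. n14.live = "mx"  ["mx"]
29. n15.key = -5  [terminal]
30. n16.hot = 29  [terminal]
31. n14.key = 19  [e.key + 24]
32. n0.key = 30  [A.wid + 16]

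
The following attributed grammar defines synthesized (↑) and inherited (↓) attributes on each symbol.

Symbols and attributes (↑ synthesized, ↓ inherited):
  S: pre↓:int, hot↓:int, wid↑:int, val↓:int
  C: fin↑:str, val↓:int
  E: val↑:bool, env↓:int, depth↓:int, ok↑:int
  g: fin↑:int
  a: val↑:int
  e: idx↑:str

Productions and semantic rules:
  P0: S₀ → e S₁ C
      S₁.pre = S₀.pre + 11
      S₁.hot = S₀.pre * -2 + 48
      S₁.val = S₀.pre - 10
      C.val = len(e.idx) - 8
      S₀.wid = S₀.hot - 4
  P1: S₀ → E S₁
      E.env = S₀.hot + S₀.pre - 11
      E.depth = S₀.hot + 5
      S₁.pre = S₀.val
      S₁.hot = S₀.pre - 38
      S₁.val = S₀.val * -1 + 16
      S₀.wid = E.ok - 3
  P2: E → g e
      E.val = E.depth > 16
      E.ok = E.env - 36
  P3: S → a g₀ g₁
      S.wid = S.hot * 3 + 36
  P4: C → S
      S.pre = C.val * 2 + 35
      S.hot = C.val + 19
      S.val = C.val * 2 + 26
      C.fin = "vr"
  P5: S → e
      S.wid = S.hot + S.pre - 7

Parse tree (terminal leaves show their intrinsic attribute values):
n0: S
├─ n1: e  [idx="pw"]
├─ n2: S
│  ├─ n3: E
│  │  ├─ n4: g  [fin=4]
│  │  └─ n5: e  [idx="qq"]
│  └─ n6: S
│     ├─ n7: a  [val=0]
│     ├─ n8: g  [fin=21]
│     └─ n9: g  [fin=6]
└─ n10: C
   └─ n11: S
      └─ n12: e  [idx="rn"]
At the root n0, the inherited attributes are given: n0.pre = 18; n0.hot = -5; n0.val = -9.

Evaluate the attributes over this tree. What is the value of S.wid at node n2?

1. n0.pre = 18  [given at root]
2. n0.hot = -5  [given at root]
3. n0.val = -9  [given at root]
4. n1.idx = "pw"  [terminal]
5. n2.pre = 29  [S₀.pre + 11]
6. n2.hot = 12  [S₀.pre * -2 + 48]
7. n2.val = 8  [S₀.pre - 10]
8. n3.env = 30  [S₀.hot + S₀.pre - 11]
9. n3.depth = 17  [S₀.hot + 5]
10. n4.fin = 4  [terminal]
11. n5.idx = "qq"  [terminal]
12. n3.val = true  [E.depth > 16]
13. n3.ok = -6  [E.env - 36]
14. n6.pre = 8  [S₀.val]
15. n6.hot = -9  [S₀.pre - 38]
16. n6.val = 8  [S₀.val * -1 + 16]
17. n7.val = 0  [terminal]
18. n8.fin = 21  [terminal]
19. n9.fin = 6  [terminal]
20. n6.wid = 9  [S.hot * 3 + 36]
21. n2.wid = -9  [E.ok - 3]
22. n10.val = -6  [len(e.idx) - 8]
23. n11.pre = 23  [C.val * 2 + 35]
24. n11.hot = 13  [C.val + 19]
25. n11.val = 14  [C.val * 2 + 26]
26. n12.idx = "rn"  [terminal]
27. n11.wid = 29  [S.hot + S.pre - 7]
28. n10.fin = "vr"  ["vr"]
29. n0.wid = -9  [S₀.hot - 4]

-9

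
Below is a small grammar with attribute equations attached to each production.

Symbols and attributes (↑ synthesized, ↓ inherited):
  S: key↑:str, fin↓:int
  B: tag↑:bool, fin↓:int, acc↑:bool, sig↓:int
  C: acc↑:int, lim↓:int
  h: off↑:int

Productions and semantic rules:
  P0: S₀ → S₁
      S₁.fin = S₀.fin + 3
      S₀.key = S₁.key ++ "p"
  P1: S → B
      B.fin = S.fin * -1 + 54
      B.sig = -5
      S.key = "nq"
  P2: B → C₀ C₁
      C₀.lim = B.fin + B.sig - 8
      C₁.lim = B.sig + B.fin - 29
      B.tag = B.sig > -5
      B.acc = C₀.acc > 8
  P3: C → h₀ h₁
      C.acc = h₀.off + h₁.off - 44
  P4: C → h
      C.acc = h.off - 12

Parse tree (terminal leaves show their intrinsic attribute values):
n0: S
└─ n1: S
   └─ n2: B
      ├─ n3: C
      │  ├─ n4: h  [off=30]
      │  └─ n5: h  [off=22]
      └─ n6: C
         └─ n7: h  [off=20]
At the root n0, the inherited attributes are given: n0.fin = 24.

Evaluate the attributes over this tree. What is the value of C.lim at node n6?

1. n0.fin = 24  [given at root]
2. n1.fin = 27  [S₀.fin + 3]
3. n2.fin = 27  [S.fin * -1 + 54]
4. n2.sig = -5  [-5]
5. n3.lim = 14  [B.fin + B.sig - 8]
6. n4.off = 30  [terminal]
7. n5.off = 22  [terminal]
8. n3.acc = 8  [h₀.off + h₁.off - 44]
9. n6.lim = -7  [B.sig + B.fin - 29]
10. n7.off = 20  [terminal]
11. n6.acc = 8  [h.off - 12]
12. n2.tag = false  [B.sig > -5]
13. n2.acc = false  [C₀.acc > 8]
14. n1.key = "nq"  ["nq"]
15. n0.key = "nqp"  [S₁.key ++ "p"]

-7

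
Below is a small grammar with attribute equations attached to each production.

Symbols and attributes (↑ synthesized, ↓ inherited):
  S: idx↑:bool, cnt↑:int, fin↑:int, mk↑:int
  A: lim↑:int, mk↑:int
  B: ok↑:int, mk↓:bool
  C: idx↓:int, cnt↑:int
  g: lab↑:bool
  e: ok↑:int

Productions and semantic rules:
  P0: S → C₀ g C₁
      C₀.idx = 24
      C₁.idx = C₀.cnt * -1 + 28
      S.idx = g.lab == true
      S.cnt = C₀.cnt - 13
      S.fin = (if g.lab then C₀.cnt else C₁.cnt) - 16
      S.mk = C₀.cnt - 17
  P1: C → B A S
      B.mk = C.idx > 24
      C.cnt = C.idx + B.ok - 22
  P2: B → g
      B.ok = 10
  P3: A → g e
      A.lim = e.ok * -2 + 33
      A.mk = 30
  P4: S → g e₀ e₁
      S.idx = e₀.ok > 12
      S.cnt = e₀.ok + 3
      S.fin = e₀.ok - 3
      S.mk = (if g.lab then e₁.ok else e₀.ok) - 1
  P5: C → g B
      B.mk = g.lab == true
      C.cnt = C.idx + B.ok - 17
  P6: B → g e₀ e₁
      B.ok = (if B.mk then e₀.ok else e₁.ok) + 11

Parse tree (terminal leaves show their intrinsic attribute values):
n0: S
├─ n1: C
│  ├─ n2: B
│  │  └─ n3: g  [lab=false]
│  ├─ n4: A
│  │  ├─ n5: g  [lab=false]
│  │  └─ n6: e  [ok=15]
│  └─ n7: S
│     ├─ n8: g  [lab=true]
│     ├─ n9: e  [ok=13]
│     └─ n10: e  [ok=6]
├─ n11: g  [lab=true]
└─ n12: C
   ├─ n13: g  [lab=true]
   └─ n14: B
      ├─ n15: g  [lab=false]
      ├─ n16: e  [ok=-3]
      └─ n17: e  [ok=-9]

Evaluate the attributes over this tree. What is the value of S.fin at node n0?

1. n1.idx = 24  [24]
2. n2.mk = false  [C.idx > 24]
3. n3.lab = false  [terminal]
4. n2.ok = 10  [10]
5. n5.lab = false  [terminal]
6. n6.ok = 15  [terminal]
7. n4.lim = 3  [e.ok * -2 + 33]
8. n4.mk = 30  [30]
9. n8.lab = true  [terminal]
10. n9.ok = 13  [terminal]
11. n10.ok = 6  [terminal]
12. n7.idx = true  [e₀.ok > 12]
13. n7.cnt = 16  [e₀.ok + 3]
14. n7.fin = 10  [e₀.ok - 3]
15. n7.mk = 5  [(if g.lab then e₁.ok else e₀.ok) - 1]
16. n1.cnt = 12  [C.idx + B.ok - 22]
17. n11.lab = true  [terminal]
18. n12.idx = 16  [C₀.cnt * -1 + 28]
19. n13.lab = true  [terminal]
20. n14.mk = true  [g.lab == true]
21. n15.lab = false  [terminal]
22. n16.ok = -3  [terminal]
23. n17.ok = -9  [terminal]
24. n14.ok = 8  [(if B.mk then e₀.ok else e₁.ok) + 11]
25. n12.cnt = 7  [C.idx + B.ok - 17]
26. n0.idx = true  [g.lab == true]
27. n0.cnt = -1  [C₀.cnt - 13]
28. n0.fin = -4  [(if g.lab then C₀.cnt else C₁.cnt) - 16]
29. n0.mk = -5  [C₀.cnt - 17]

-4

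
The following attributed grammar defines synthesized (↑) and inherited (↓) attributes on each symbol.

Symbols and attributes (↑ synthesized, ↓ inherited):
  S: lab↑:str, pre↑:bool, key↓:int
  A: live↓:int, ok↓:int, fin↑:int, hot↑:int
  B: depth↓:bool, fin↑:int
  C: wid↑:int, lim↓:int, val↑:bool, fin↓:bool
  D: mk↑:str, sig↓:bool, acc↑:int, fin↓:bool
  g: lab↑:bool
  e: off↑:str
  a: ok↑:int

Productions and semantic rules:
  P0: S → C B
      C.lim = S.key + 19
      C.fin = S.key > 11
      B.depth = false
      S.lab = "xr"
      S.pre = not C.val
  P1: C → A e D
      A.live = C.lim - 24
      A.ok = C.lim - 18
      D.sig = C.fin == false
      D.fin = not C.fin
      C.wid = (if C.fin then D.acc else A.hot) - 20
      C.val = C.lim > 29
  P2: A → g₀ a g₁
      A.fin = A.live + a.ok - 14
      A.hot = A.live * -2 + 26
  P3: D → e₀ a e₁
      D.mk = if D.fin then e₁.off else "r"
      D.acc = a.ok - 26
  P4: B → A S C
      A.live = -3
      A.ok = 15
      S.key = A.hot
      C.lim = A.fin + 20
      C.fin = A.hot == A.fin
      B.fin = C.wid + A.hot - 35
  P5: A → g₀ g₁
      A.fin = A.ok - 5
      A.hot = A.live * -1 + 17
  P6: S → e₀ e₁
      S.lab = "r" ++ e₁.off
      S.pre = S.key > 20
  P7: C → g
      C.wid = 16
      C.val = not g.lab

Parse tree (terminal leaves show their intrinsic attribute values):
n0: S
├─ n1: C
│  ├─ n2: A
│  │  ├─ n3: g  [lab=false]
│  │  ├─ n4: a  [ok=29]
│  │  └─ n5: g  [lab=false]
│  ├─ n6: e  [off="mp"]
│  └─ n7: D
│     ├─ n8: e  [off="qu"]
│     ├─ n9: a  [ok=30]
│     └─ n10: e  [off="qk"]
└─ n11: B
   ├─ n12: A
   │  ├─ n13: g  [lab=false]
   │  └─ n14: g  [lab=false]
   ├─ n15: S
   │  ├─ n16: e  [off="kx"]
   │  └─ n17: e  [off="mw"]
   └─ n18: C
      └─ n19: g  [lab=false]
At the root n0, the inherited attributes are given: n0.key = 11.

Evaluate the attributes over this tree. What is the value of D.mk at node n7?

"qk"

1. n0.key = 11  [given at root]
2. n1.lim = 30  [S.key + 19]
3. n1.fin = false  [S.key > 11]
4. n2.live = 6  [C.lim - 24]
5. n2.ok = 12  [C.lim - 18]
6. n3.lab = false  [terminal]
7. n4.ok = 29  [terminal]
8. n5.lab = false  [terminal]
9. n2.fin = 21  [A.live + a.ok - 14]
10. n2.hot = 14  [A.live * -2 + 26]
11. n6.off = "mp"  [terminal]
12. n7.sig = true  [C.fin == false]
13. n7.fin = true  [not C.fin]
14. n8.off = "qu"  [terminal]
15. n9.ok = 30  [terminal]
16. n10.off = "qk"  [terminal]
17. n7.mk = "qk"  [if D.fin then e₁.off else "r"]
18. n7.acc = 4  [a.ok - 26]
19. n1.wid = -6  [(if C.fin then D.acc else A.hot) - 20]
20. n1.val = true  [C.lim > 29]
21. n11.depth = false  [false]
22. n12.live = -3  [-3]
23. n12.ok = 15  [15]
24. n13.lab = false  [terminal]
25. n14.lab = false  [terminal]
26. n12.fin = 10  [A.ok - 5]
27. n12.hot = 20  [A.live * -1 + 17]
28. n15.key = 20  [A.hot]
29. n16.off = "kx"  [terminal]
30. n17.off = "mw"  [terminal]
31. n15.lab = "rmw"  ["r" ++ e₁.off]
32. n15.pre = false  [S.key > 20]
33. n18.lim = 30  [A.fin + 20]
34. n18.fin = false  [A.hot == A.fin]
35. n19.lab = false  [terminal]
36. n18.wid = 16  [16]
37. n18.val = true  [not g.lab]
38. n11.fin = 1  [C.wid + A.hot - 35]
39. n0.lab = "xr"  ["xr"]
40. n0.pre = false  [not C.val]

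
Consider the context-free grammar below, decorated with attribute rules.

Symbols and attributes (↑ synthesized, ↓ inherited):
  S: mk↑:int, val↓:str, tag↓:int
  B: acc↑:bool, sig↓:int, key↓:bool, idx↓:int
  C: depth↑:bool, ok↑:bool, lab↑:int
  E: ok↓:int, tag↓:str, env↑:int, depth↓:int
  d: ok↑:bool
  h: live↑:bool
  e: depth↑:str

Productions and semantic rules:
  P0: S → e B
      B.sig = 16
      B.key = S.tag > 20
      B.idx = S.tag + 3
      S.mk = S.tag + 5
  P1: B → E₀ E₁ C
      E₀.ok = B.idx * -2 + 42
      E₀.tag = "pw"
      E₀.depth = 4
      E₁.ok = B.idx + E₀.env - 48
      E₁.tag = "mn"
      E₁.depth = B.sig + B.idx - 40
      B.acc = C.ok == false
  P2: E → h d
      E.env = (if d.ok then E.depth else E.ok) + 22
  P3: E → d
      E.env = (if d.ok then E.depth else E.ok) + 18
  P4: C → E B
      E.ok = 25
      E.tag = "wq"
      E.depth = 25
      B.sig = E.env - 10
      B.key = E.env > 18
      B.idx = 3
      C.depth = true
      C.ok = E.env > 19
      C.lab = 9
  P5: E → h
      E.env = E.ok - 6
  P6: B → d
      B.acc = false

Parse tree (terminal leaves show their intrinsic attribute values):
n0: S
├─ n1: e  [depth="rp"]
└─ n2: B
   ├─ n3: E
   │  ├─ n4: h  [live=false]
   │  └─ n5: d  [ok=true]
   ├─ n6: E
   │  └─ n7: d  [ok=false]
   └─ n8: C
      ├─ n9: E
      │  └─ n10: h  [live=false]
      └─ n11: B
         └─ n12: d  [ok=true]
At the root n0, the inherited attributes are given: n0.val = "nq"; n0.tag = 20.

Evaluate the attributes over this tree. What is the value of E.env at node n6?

1. n0.val = "nq"  [given at root]
2. n0.tag = 20  [given at root]
3. n1.depth = "rp"  [terminal]
4. n2.sig = 16  [16]
5. n2.key = false  [S.tag > 20]
6. n2.idx = 23  [S.tag + 3]
7. n3.ok = -4  [B.idx * -2 + 42]
8. n3.tag = "pw"  ["pw"]
9. n3.depth = 4  [4]
10. n4.live = false  [terminal]
11. n5.ok = true  [terminal]
12. n3.env = 26  [(if d.ok then E.depth else E.ok) + 22]
13. n6.ok = 1  [B.idx + E₀.env - 48]
14. n6.tag = "mn"  ["mn"]
15. n6.depth = -1  [B.sig + B.idx - 40]
16. n7.ok = false  [terminal]
17. n6.env = 19  [(if d.ok then E.depth else E.ok) + 18]
18. n9.ok = 25  [25]
19. n9.tag = "wq"  ["wq"]
20. n9.depth = 25  [25]
21. n10.live = false  [terminal]
22. n9.env = 19  [E.ok - 6]
23. n11.sig = 9  [E.env - 10]
24. n11.key = true  [E.env > 18]
25. n11.idx = 3  [3]
26. n12.ok = true  [terminal]
27. n11.acc = false  [false]
28. n8.depth = true  [true]
29. n8.ok = false  [E.env > 19]
30. n8.lab = 9  [9]
31. n2.acc = true  [C.ok == false]
32. n0.mk = 25  [S.tag + 5]

19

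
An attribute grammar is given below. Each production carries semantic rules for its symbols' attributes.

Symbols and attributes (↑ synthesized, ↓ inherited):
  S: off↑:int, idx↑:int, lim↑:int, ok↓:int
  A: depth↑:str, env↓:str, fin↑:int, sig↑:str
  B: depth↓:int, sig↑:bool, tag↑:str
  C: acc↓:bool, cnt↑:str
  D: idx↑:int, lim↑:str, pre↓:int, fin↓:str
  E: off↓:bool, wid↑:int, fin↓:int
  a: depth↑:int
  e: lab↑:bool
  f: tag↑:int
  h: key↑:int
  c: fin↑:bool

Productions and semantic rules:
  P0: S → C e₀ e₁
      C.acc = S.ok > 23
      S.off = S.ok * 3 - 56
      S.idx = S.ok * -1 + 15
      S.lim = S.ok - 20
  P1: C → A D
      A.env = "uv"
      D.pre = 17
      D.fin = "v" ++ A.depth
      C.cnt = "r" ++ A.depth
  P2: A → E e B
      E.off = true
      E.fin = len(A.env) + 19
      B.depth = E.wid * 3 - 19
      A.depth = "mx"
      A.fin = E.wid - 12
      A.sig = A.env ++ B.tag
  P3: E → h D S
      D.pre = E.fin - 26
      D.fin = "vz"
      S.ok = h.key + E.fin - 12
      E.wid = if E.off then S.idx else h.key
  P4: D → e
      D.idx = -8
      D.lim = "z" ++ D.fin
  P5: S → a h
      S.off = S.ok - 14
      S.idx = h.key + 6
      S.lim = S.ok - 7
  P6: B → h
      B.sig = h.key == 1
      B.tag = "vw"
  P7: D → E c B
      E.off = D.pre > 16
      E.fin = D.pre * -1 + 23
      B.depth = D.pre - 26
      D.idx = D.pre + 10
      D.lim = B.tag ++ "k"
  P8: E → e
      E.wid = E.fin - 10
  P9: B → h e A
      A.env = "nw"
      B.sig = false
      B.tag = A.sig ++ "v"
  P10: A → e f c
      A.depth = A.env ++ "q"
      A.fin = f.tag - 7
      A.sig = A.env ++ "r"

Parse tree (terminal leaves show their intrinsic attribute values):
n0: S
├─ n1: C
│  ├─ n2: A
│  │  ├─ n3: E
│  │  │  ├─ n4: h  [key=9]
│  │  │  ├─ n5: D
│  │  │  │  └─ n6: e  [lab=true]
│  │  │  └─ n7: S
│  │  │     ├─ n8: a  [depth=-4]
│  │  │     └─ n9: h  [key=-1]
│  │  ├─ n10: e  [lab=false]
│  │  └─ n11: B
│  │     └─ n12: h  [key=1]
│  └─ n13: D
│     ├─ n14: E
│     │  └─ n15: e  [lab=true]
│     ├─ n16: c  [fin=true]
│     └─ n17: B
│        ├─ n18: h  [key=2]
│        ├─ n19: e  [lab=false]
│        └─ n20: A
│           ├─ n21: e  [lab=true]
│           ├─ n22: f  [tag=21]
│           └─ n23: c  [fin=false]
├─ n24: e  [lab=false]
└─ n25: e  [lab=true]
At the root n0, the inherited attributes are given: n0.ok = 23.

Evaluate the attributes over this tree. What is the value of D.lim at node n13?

1. n0.ok = 23  [given at root]
2. n1.acc = false  [S.ok > 23]
3. n2.env = "uv"  ["uv"]
4. n3.off = true  [true]
5. n3.fin = 21  [len(A.env) + 19]
6. n4.key = 9  [terminal]
7. n5.pre = -5  [E.fin - 26]
8. n5.fin = "vz"  ["vz"]
9. n6.lab = true  [terminal]
10. n5.idx = -8  [-8]
11. n5.lim = "zvz"  ["z" ++ D.fin]
12. n7.ok = 18  [h.key + E.fin - 12]
13. n8.depth = -4  [terminal]
14. n9.key = -1  [terminal]
15. n7.off = 4  [S.ok - 14]
16. n7.idx = 5  [h.key + 6]
17. n7.lim = 11  [S.ok - 7]
18. n3.wid = 5  [if E.off then S.idx else h.key]
19. n10.lab = false  [terminal]
20. n11.depth = -4  [E.wid * 3 - 19]
21. n12.key = 1  [terminal]
22. n11.sig = true  [h.key == 1]
23. n11.tag = "vw"  ["vw"]
24. n2.depth = "mx"  ["mx"]
25. n2.fin = -7  [E.wid - 12]
26. n2.sig = "uvvw"  [A.env ++ B.tag]
27. n13.pre = 17  [17]
28. n13.fin = "vmx"  ["v" ++ A.depth]
29. n14.off = true  [D.pre > 16]
30. n14.fin = 6  [D.pre * -1 + 23]
31. n15.lab = true  [terminal]
32. n14.wid = -4  [E.fin - 10]
33. n16.fin = true  [terminal]
34. n17.depth = -9  [D.pre - 26]
35. n18.key = 2  [terminal]
36. n19.lab = false  [terminal]
37. n20.env = "nw"  ["nw"]
38. n21.lab = true  [terminal]
39. n22.tag = 21  [terminal]
40. n23.fin = false  [terminal]
41. n20.depth = "nwq"  [A.env ++ "q"]
42. n20.fin = 14  [f.tag - 7]
43. n20.sig = "nwr"  [A.env ++ "r"]
44. n17.sig = false  [false]
45. n17.tag = "nwrv"  [A.sig ++ "v"]
46. n13.idx = 27  [D.pre + 10]
47. n13.lim = "nwrvk"  [B.tag ++ "k"]
48. n1.cnt = "rmx"  ["r" ++ A.depth]
49. n24.lab = false  [terminal]
50. n25.lab = true  [terminal]
51. n0.off = 13  [S.ok * 3 - 56]
52. n0.idx = -8  [S.ok * -1 + 15]
53. n0.lim = 3  [S.ok - 20]

"nwrvk"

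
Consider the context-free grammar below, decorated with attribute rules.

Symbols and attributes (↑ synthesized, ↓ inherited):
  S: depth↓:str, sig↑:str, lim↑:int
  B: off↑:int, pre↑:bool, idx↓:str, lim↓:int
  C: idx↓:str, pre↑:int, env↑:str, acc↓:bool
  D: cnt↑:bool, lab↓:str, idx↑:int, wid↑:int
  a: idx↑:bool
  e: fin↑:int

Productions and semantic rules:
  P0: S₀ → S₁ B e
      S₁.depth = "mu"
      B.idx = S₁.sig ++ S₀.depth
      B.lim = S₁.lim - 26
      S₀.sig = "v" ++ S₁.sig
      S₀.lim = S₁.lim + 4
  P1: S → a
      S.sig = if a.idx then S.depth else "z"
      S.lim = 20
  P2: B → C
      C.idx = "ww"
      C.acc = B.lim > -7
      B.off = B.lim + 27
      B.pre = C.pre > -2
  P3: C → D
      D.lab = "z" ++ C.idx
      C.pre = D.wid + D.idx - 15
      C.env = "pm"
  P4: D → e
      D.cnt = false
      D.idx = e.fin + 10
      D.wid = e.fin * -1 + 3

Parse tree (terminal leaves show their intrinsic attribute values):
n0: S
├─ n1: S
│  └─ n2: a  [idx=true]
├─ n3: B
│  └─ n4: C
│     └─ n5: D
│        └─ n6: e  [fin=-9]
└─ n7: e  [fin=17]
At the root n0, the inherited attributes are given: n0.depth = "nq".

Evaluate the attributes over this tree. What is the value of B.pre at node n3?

false

1. n0.depth = "nq"  [given at root]
2. n1.depth = "mu"  ["mu"]
3. n2.idx = true  [terminal]
4. n1.sig = "mu"  [if a.idx then S.depth else "z"]
5. n1.lim = 20  [20]
6. n3.idx = "munq"  [S₁.sig ++ S₀.depth]
7. n3.lim = -6  [S₁.lim - 26]
8. n4.idx = "ww"  ["ww"]
9. n4.acc = true  [B.lim > -7]
10. n5.lab = "zww"  ["z" ++ C.idx]
11. n6.fin = -9  [terminal]
12. n5.cnt = false  [false]
13. n5.idx = 1  [e.fin + 10]
14. n5.wid = 12  [e.fin * -1 + 3]
15. n4.pre = -2  [D.wid + D.idx - 15]
16. n4.env = "pm"  ["pm"]
17. n3.off = 21  [B.lim + 27]
18. n3.pre = false  [C.pre > -2]
19. n7.fin = 17  [terminal]
20. n0.sig = "vmu"  ["v" ++ S₁.sig]
21. n0.lim = 24  [S₁.lim + 4]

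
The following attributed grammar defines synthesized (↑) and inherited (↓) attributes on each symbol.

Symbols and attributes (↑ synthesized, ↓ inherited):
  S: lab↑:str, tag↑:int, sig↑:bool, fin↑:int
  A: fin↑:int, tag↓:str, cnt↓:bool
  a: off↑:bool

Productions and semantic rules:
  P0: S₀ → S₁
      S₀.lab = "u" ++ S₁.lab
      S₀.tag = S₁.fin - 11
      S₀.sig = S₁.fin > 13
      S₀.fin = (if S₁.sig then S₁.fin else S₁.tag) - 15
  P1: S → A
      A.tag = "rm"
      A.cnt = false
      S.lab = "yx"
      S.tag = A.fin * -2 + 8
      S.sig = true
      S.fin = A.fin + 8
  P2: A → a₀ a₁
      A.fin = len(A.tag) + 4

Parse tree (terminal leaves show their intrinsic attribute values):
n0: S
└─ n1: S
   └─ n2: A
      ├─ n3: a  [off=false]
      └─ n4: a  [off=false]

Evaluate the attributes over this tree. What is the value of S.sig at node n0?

true

1. n2.tag = "rm"  ["rm"]
2. n2.cnt = false  [false]
3. n3.off = false  [terminal]
4. n4.off = false  [terminal]
5. n2.fin = 6  [len(A.tag) + 4]
6. n1.lab = "yx"  ["yx"]
7. n1.tag = -4  [A.fin * -2 + 8]
8. n1.sig = true  [true]
9. n1.fin = 14  [A.fin + 8]
10. n0.lab = "uyx"  ["u" ++ S₁.lab]
11. n0.tag = 3  [S₁.fin - 11]
12. n0.sig = true  [S₁.fin > 13]
13. n0.fin = -1  [(if S₁.sig then S₁.fin else S₁.tag) - 15]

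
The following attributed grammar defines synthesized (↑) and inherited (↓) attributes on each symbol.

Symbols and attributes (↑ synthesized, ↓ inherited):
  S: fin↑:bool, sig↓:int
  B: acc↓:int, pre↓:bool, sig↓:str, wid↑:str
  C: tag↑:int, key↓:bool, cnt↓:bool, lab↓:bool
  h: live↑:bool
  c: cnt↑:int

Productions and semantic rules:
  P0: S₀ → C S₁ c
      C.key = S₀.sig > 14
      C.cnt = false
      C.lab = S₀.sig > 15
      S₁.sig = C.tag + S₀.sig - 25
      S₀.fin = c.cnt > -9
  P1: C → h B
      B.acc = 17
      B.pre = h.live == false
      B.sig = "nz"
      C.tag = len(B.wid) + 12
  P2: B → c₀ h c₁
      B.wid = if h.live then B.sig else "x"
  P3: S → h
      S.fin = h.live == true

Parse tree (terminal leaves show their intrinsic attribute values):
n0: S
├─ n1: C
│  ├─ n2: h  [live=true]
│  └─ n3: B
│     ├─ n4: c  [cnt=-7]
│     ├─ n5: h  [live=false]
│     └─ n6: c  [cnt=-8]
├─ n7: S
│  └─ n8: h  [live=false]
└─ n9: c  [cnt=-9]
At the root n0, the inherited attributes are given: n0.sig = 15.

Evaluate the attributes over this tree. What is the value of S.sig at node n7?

3

1. n0.sig = 15  [given at root]
2. n1.key = true  [S₀.sig > 14]
3. n1.cnt = false  [false]
4. n1.lab = false  [S₀.sig > 15]
5. n2.live = true  [terminal]
6. n3.acc = 17  [17]
7. n3.pre = false  [h.live == false]
8. n3.sig = "nz"  ["nz"]
9. n4.cnt = -7  [terminal]
10. n5.live = false  [terminal]
11. n6.cnt = -8  [terminal]
12. n3.wid = "x"  [if h.live then B.sig else "x"]
13. n1.tag = 13  [len(B.wid) + 12]
14. n7.sig = 3  [C.tag + S₀.sig - 25]
15. n8.live = false  [terminal]
16. n7.fin = false  [h.live == true]
17. n9.cnt = -9  [terminal]
18. n0.fin = false  [c.cnt > -9]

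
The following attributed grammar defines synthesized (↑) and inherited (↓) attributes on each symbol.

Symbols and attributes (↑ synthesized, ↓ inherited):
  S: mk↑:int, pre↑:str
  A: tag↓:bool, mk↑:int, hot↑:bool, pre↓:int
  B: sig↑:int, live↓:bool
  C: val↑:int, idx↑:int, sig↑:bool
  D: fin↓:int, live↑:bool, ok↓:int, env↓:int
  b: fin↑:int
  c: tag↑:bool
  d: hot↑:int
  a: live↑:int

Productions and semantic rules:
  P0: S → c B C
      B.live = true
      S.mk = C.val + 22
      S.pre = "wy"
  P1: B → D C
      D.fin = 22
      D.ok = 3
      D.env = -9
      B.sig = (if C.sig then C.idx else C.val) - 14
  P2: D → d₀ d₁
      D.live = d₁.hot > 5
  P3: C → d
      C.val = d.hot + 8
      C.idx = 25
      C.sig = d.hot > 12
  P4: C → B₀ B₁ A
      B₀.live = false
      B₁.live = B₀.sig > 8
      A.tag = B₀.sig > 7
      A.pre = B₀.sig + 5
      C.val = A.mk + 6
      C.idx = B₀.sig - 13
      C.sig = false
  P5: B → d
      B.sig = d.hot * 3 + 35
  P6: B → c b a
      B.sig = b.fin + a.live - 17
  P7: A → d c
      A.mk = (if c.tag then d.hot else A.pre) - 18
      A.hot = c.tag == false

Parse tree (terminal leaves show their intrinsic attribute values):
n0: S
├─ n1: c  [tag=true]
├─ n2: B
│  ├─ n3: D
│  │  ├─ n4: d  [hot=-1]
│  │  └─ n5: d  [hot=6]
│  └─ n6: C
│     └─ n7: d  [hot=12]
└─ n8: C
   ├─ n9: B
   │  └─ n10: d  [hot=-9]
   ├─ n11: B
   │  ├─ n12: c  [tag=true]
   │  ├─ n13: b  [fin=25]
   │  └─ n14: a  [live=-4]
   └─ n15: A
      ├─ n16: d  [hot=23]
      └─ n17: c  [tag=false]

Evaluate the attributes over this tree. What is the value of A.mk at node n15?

1. n1.tag = true  [terminal]
2. n2.live = true  [true]
3. n3.fin = 22  [22]
4. n3.ok = 3  [3]
5. n3.env = -9  [-9]
6. n4.hot = -1  [terminal]
7. n5.hot = 6  [terminal]
8. n3.live = true  [d₁.hot > 5]
9. n7.hot = 12  [terminal]
10. n6.val = 20  [d.hot + 8]
11. n6.idx = 25  [25]
12. n6.sig = false  [d.hot > 12]
13. n2.sig = 6  [(if C.sig then C.idx else C.val) - 14]
14. n9.live = false  [false]
15. n10.hot = -9  [terminal]
16. n9.sig = 8  [d.hot * 3 + 35]
17. n11.live = false  [B₀.sig > 8]
18. n12.tag = true  [terminal]
19. n13.fin = 25  [terminal]
20. n14.live = -4  [terminal]
21. n11.sig = 4  [b.fin + a.live - 17]
22. n15.tag = true  [B₀.sig > 7]
23. n15.pre = 13  [B₀.sig + 5]
24. n16.hot = 23  [terminal]
25. n17.tag = false  [terminal]
26. n15.mk = -5  [(if c.tag then d.hot else A.pre) - 18]
27. n15.hot = true  [c.tag == false]
28. n8.val = 1  [A.mk + 6]
29. n8.idx = -5  [B₀.sig - 13]
30. n8.sig = false  [false]
31. n0.mk = 23  [C.val + 22]
32. n0.pre = "wy"  ["wy"]

-5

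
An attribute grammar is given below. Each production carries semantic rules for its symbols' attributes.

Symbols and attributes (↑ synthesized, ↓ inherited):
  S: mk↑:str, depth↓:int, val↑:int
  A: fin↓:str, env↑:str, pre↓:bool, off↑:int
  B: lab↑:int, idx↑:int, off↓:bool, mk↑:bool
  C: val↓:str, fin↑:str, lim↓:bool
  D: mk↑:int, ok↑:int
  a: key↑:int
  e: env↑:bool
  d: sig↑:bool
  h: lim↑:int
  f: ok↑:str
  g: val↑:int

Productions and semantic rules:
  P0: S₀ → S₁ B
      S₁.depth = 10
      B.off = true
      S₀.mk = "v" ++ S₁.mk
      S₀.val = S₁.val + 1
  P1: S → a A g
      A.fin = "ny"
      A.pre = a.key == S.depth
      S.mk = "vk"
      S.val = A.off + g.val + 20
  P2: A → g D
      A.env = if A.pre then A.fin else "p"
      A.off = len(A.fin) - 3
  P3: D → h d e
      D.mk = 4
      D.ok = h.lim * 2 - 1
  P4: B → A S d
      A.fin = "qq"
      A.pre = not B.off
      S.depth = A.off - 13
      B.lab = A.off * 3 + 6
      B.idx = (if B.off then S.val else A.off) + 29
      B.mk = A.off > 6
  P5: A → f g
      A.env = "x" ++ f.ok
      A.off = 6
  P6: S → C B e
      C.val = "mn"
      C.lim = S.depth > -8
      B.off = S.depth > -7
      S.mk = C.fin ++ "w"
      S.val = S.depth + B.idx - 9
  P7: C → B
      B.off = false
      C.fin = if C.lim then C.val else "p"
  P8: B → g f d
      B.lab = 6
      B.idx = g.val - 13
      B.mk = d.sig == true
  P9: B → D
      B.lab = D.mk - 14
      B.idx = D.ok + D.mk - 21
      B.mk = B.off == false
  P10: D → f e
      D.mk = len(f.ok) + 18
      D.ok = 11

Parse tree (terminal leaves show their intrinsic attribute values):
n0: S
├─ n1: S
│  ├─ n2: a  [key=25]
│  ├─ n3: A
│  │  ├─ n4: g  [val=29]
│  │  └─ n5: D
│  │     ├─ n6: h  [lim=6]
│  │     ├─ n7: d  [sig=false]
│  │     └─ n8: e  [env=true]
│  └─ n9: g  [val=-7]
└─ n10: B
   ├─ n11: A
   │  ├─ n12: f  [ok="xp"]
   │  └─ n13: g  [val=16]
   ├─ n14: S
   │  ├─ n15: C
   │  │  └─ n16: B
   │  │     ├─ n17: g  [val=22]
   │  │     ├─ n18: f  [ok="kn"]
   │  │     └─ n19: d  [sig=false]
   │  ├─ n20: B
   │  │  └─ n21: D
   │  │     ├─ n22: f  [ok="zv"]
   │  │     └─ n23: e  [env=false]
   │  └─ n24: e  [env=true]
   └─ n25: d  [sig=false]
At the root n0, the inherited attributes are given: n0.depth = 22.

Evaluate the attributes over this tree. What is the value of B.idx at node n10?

1. n0.depth = 22  [given at root]
2. n1.depth = 10  [10]
3. n2.key = 25  [terminal]
4. n3.fin = "ny"  ["ny"]
5. n3.pre = false  [a.key == S.depth]
6. n4.val = 29  [terminal]
7. n6.lim = 6  [terminal]
8. n7.sig = false  [terminal]
9. n8.env = true  [terminal]
10. n5.mk = 4  [4]
11. n5.ok = 11  [h.lim * 2 - 1]
12. n3.env = "p"  [if A.pre then A.fin else "p"]
13. n3.off = -1  [len(A.fin) - 3]
14. n9.val = -7  [terminal]
15. n1.mk = "vk"  ["vk"]
16. n1.val = 12  [A.off + g.val + 20]
17. n10.off = true  [true]
18. n11.fin = "qq"  ["qq"]
19. n11.pre = false  [not B.off]
20. n12.ok = "xp"  [terminal]
21. n13.val = 16  [terminal]
22. n11.env = "xxp"  ["x" ++ f.ok]
23. n11.off = 6  [6]
24. n14.depth = -7  [A.off - 13]
25. n15.val = "mn"  ["mn"]
26. n15.lim = true  [S.depth > -8]
27. n16.off = false  [false]
28. n17.val = 22  [terminal]
29. n18.ok = "kn"  [terminal]
30. n19.sig = false  [terminal]
31. n16.lab = 6  [6]
32. n16.idx = 9  [g.val - 13]
33. n16.mk = false  [d.sig == true]
34. n15.fin = "mn"  [if C.lim then C.val else "p"]
35. n20.off = false  [S.depth > -7]
36. n22.ok = "zv"  [terminal]
37. n23.env = false  [terminal]
38. n21.mk = 20  [len(f.ok) + 18]
39. n21.ok = 11  [11]
40. n20.lab = 6  [D.mk - 14]
41. n20.idx = 10  [D.ok + D.mk - 21]
42. n20.mk = true  [B.off == false]
43. n24.env = true  [terminal]
44. n14.mk = "mnw"  [C.fin ++ "w"]
45. n14.val = -6  [S.depth + B.idx - 9]
46. n25.sig = false  [terminal]
47. n10.lab = 24  [A.off * 3 + 6]
48. n10.idx = 23  [(if B.off then S.val else A.off) + 29]
49. n10.mk = false  [A.off > 6]
50. n0.mk = "vvk"  ["v" ++ S₁.mk]
51. n0.val = 13  [S₁.val + 1]

23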